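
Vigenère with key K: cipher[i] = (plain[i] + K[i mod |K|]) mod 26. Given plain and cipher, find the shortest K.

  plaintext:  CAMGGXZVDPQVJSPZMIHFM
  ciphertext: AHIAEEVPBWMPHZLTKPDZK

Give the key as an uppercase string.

YHWU

  i= 0: A-C = 24 → Y
  i= 1: H-A =  7 → H
  i= 2: I-M = 22 → W
  i= 3: A-G = 20 → U
  i= 4: E-G = 24 → Y
  i= 5: E-X =  7 → H
  i= 6: V-Z = 22 → W
  i= 7: P-V = 20 → U
  i= 8: B-D = 24 → Y
  i= 9: W-P =  7 → H
  i=10: M-Q = 22 → W
  i=11: P-V = 20 → U
  i=12: H-J = 24 → Y
  i=13: Z-S =  7 → H
  i=14: L-P = 22 → W
  i=15: T-Z = 20 → U
  i=16: K-M = 24 → Y
  i=17: P-I =  7 → H
  i=18: D-H = 22 → W
  i=19: Z-F = 20 → U
  i=20: K-M = 24 → Y
  shifts repeat with period 4: YHWU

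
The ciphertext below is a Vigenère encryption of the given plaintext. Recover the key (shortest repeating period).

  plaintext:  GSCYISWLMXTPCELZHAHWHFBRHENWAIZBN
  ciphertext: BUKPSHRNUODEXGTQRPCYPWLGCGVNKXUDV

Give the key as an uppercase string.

  i= 0: B-G = 21 → V
  i= 1: U-S =  2 → C
  i= 2: K-C =  8 → I
  i= 3: P-Y = 17 → R
  i= 4: S-I = 10 → K
  i= 5: H-S = 15 → P
  i= 6: R-W = 21 → V
  i= 7: N-L =  2 → C
  i= 8: U-M =  8 → I
  i= 9: O-X = 17 → R
  i=10: D-T = 10 → K
  i=11: E-P = 15 → P
  i=12: X-C = 21 → V
  i=13: G-E =  2 → C
  i=14: T-L =  8 → I
  i=15: Q-Z = 17 → R
  i=16: R-H = 10 → K
  i=17: P-A = 15 → P
  i=18: C-H = 21 → V
  i=19: Y-W =  2 → C
  i=20: P-H =  8 → I
  i=21: W-F = 17 → R
  i=22: L-B = 10 → K
  i=23: G-R = 15 → P
  i=24: C-H = 21 → V
  i=25: G-E =  2 → C
  i=26: V-N =  8 → I
  i=27: N-W = 17 → R
  i=28: K-A = 10 → K
  i=29: X-I = 15 → P
  i=30: U-Z = 21 → V
  i=31: D-B =  2 → C
  i=32: V-N =  8 → I
  shifts repeat with period 6: VCIRKP

VCIRKP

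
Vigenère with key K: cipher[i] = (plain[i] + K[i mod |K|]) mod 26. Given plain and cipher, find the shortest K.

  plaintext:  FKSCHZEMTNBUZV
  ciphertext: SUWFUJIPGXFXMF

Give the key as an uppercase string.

NKED

  i= 0: S-F = 13 → N
  i= 1: U-K = 10 → K
  i= 2: W-S =  4 → E
  i= 3: F-C =  3 → D
  i= 4: U-H = 13 → N
  i= 5: J-Z = 10 → K
  i= 6: I-E =  4 → E
  i= 7: P-M =  3 → D
  i= 8: G-T = 13 → N
  i= 9: X-N = 10 → K
  i=10: F-B =  4 → E
  i=11: X-U =  3 → D
  i=12: M-Z = 13 → N
  i=13: F-V = 10 → K
  shifts repeat with period 4: NKED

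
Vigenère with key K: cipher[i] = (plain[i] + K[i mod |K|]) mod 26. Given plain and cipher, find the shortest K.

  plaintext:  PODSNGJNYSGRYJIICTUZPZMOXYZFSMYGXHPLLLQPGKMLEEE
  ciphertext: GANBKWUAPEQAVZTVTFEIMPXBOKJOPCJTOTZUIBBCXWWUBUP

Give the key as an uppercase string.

RMKJXQLN

  i= 0: G-P = 17 → R
  i= 1: A-O = 12 → M
  i= 2: N-D = 10 → K
  i= 3: B-S =  9 → J
  i= 4: K-N = 23 → X
  i= 5: W-G = 16 → Q
  i= 6: U-J = 11 → L
  i= 7: A-N = 13 → N
  i= 8: P-Y = 17 → R
  i= 9: E-S = 12 → M
  i=10: Q-G = 10 → K
  i=11: A-R =  9 → J
  i=12: V-Y = 23 → X
  i=13: Z-J = 16 → Q
  i=14: T-I = 11 → L
  i=15: V-I = 13 → N
  i=16: T-C = 17 → R
  i=17: F-T = 12 → M
  i=18: E-U = 10 → K
  i=19: I-Z =  9 → J
  i=20: M-P = 23 → X
  i=21: P-Z = 16 → Q
  i=22: X-M = 11 → L
  i=23: B-O = 13 → N
  i=24: O-X = 17 → R
  i=25: K-Y = 12 → M
  i=26: J-Z = 10 → K
  i=27: O-F =  9 → J
  i=28: P-S = 23 → X
  i=29: C-M = 16 → Q
  i=30: J-Y = 11 → L
  i=31: T-G = 13 → N
  i=32: O-X = 17 → R
  i=33: T-H = 12 → M
  i=34: Z-P = 10 → K
  i=35: U-L =  9 → J
  i=36: I-L = 23 → X
  i=37: B-L = 16 → Q
  i=38: B-Q = 11 → L
  i=39: C-P = 13 → N
  i=40: X-G = 17 → R
  i=41: W-K = 12 → M
  i=42: W-M = 10 → K
  i=43: U-L =  9 → J
  i=44: B-E = 23 → X
  i=45: U-E = 16 → Q
  i=46: P-E = 11 → L
  shifts repeat with period 8: RMKJXQLN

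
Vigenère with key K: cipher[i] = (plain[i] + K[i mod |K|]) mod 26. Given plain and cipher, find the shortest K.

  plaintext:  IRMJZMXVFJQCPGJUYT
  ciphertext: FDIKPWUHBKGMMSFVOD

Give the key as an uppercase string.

XMWBQK

  i= 0: F-I = 23 → X
  i= 1: D-R = 12 → M
  i= 2: I-M = 22 → W
  i= 3: K-J =  1 → B
  i= 4: P-Z = 16 → Q
  i= 5: W-M = 10 → K
  i= 6: U-X = 23 → X
  i= 7: H-V = 12 → M
  i= 8: B-F = 22 → W
  i= 9: K-J =  1 → B
  i=10: G-Q = 16 → Q
  i=11: M-C = 10 → K
  i=12: M-P = 23 → X
  i=13: S-G = 12 → M
  i=14: F-J = 22 → W
  i=15: V-U =  1 → B
  i=16: O-Y = 16 → Q
  i=17: D-T = 10 → K
  shifts repeat with period 6: XMWBQK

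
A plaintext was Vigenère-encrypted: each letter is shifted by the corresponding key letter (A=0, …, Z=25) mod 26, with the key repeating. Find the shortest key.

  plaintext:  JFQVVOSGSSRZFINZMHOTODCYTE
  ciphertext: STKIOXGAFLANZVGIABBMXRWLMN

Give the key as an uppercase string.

JOUNT

  i= 0: S-J =  9 → J
  i= 1: T-F = 14 → O
  i= 2: K-Q = 20 → U
  i= 3: I-V = 13 → N
  i= 4: O-V = 19 → T
  i= 5: X-O =  9 → J
  i= 6: G-S = 14 → O
  i= 7: A-G = 20 → U
  i= 8: F-S = 13 → N
  i= 9: L-S = 19 → T
  i=10: A-R =  9 → J
  i=11: N-Z = 14 → O
  i=12: Z-F = 20 → U
  i=13: V-I = 13 → N
  i=14: G-N = 19 → T
  i=15: I-Z =  9 → J
  i=16: A-M = 14 → O
  i=17: B-H = 20 → U
  i=18: B-O = 13 → N
  i=19: M-T = 19 → T
  i=20: X-O =  9 → J
  i=21: R-D = 14 → O
  i=22: W-C = 20 → U
  i=23: L-Y = 13 → N
  i=24: M-T = 19 → T
  i=25: N-E =  9 → J
  shifts repeat with period 5: JOUNT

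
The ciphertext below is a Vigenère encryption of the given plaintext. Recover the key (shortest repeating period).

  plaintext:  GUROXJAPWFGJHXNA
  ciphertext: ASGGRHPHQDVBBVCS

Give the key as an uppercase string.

UYPS

  i= 0: A-G = 20 → U
  i= 1: S-U = 24 → Y
  i= 2: G-R = 15 → P
  i= 3: G-O = 18 → S
  i= 4: R-X = 20 → U
  i= 5: H-J = 24 → Y
  i= 6: P-A = 15 → P
  i= 7: H-P = 18 → S
  i= 8: Q-W = 20 → U
  i= 9: D-F = 24 → Y
  i=10: V-G = 15 → P
  i=11: B-J = 18 → S
  i=12: B-H = 20 → U
  i=13: V-X = 24 → Y
  i=14: C-N = 15 → P
  i=15: S-A = 18 → S
  shifts repeat with period 4: UYPS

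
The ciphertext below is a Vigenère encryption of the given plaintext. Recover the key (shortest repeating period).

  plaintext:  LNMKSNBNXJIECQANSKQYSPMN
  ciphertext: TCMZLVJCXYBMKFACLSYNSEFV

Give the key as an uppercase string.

  i= 0: T-L =  8 → I
  i= 1: C-N = 15 → P
  i= 2: M-M =  0 → A
  i= 3: Z-K = 15 → P
  i= 4: L-S = 19 → T
  i= 5: V-N =  8 → I
  i= 6: J-B =  8 → I
  i= 7: C-N = 15 → P
  i= 8: X-X =  0 → A
  i= 9: Y-J = 15 → P
  i=10: B-I = 19 → T
  i=11: M-E =  8 → I
  i=12: K-C =  8 → I
  i=13: F-Q = 15 → P
  i=14: A-A =  0 → A
  i=15: C-N = 15 → P
  i=16: L-S = 19 → T
  i=17: S-K =  8 → I
  i=18: Y-Q =  8 → I
  i=19: N-Y = 15 → P
  i=20: S-S =  0 → A
  i=21: E-P = 15 → P
  i=22: F-M = 19 → T
  i=23: V-N =  8 → I
  shifts repeat with period 6: IPAPTI

IPAPTI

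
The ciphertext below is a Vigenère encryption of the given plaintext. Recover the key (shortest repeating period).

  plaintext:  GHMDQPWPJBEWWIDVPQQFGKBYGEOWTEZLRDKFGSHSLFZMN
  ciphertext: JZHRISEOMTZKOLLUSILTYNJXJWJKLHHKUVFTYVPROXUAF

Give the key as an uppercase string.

  i= 0: J-G =  3 → D
  i= 1: Z-H = 18 → S
  i= 2: H-M = 21 → V
  i= 3: R-D = 14 → O
  i= 4: I-Q = 18 → S
  i= 5: S-P =  3 → D
  i= 6: E-W =  8 → I
  i= 7: O-P = 25 → Z
  i= 8: M-J =  3 → D
  i= 9: T-B = 18 → S
  i=10: Z-E = 21 → V
  i=11: K-W = 14 → O
  i=12: O-W = 18 → S
  i=13: L-I =  3 → D
  i=14: L-D =  8 → I
  i=15: U-V = 25 → Z
  i=16: S-P =  3 → D
  i=17: I-Q = 18 → S
  i=18: L-Q = 21 → V
  i=19: T-F = 14 → O
  i=20: Y-G = 18 → S
  i=21: N-K =  3 → D
  i=22: J-B =  8 → I
  i=23: X-Y = 25 → Z
  i=24: J-G =  3 → D
  i=25: W-E = 18 → S
  i=26: J-O = 21 → V
  i=27: K-W = 14 → O
  i=28: L-T = 18 → S
  i=29: H-E =  3 → D
  i=30: H-Z =  8 → I
  i=31: K-L = 25 → Z
  i=32: U-R =  3 → D
  i=33: V-D = 18 → S
  i=34: F-K = 21 → V
  i=35: T-F = 14 → O
  i=36: Y-G = 18 → S
  i=37: V-S =  3 → D
  i=38: P-H =  8 → I
  i=39: R-S = 25 → Z
  i=40: O-L =  3 → D
  i=41: X-F = 18 → S
  i=42: U-Z = 21 → V
  i=43: A-M = 14 → O
  i=44: F-N = 18 → S
  shifts repeat with period 8: DSVOSDIZ

DSVOSDIZ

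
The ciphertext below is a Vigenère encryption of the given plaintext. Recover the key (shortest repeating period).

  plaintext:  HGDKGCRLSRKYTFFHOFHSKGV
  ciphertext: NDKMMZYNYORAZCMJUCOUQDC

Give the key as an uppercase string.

  i= 0: N-H =  6 → G
  i= 1: D-G = 23 → X
  i= 2: K-D =  7 → H
  i= 3: M-K =  2 → C
  i= 4: M-G =  6 → G
  i= 5: Z-C = 23 → X
  i= 6: Y-R =  7 → H
  i= 7: N-L =  2 → C
  i= 8: Y-S =  6 → G
  i= 9: O-R = 23 → X
  i=10: R-K =  7 → H
  i=11: A-Y =  2 → C
  i=12: Z-T =  6 → G
  i=13: C-F = 23 → X
  i=14: M-F =  7 → H
  i=15: J-H =  2 → C
  i=16: U-O =  6 → G
  i=17: C-F = 23 → X
  i=18: O-H =  7 → H
  i=19: U-S =  2 → C
  i=20: Q-K =  6 → G
  i=21: D-G = 23 → X
  i=22: C-V =  7 → H
  shifts repeat with period 4: GXHC

GXHC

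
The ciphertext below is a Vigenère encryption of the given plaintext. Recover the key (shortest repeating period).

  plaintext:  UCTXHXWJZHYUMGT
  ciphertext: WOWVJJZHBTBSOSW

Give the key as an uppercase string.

CMDY

  i= 0: W-U =  2 → C
  i= 1: O-C = 12 → M
  i= 2: W-T =  3 → D
  i= 3: V-X = 24 → Y
  i= 4: J-H =  2 → C
  i= 5: J-X = 12 → M
  i= 6: Z-W =  3 → D
  i= 7: H-J = 24 → Y
  i= 8: B-Z =  2 → C
  i= 9: T-H = 12 → M
  i=10: B-Y =  3 → D
  i=11: S-U = 24 → Y
  i=12: O-M =  2 → C
  i=13: S-G = 12 → M
  i=14: W-T =  3 → D
  shifts repeat with period 4: CMDY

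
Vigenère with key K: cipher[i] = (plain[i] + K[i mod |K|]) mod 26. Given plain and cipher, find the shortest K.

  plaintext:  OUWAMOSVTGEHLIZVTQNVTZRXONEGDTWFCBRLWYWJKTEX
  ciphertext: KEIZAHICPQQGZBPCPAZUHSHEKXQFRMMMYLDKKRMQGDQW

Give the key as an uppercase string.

  i= 0: K-O = 22 → W
  i= 1: E-U = 10 → K
  i= 2: I-W = 12 → M
  i= 3: Z-A = 25 → Z
  i= 4: A-M = 14 → O
  i= 5: H-O = 19 → T
  i= 6: I-S = 16 → Q
  i= 7: C-V =  7 → H
  i= 8: P-T = 22 → W
  i= 9: Q-G = 10 → K
  i=10: Q-E = 12 → M
  i=11: G-H = 25 → Z
  i=12: Z-L = 14 → O
  i=13: B-I = 19 → T
  i=14: P-Z = 16 → Q
  i=15: C-V =  7 → H
  i=16: P-T = 22 → W
  i=17: A-Q = 10 → K
  i=18: Z-N = 12 → M
  i=19: U-V = 25 → Z
  i=20: H-T = 14 → O
  i=21: S-Z = 19 → T
  i=22: H-R = 16 → Q
  i=23: E-X =  7 → H
  i=24: K-O = 22 → W
  i=25: X-N = 10 → K
  i=26: Q-E = 12 → M
  i=27: F-G = 25 → Z
  i=28: R-D = 14 → O
  i=29: M-T = 19 → T
  i=30: M-W = 16 → Q
  i=31: M-F =  7 → H
  i=32: Y-C = 22 → W
  i=33: L-B = 10 → K
  i=34: D-R = 12 → M
  i=35: K-L = 25 → Z
  i=36: K-W = 14 → O
  i=37: R-Y = 19 → T
  i=38: M-W = 16 → Q
  i=39: Q-J =  7 → H
  i=40: G-K = 22 → W
  i=41: D-T = 10 → K
  i=42: Q-E = 12 → M
  i=43: W-X = 25 → Z
  shifts repeat with period 8: WKMZOTQH

WKMZOTQH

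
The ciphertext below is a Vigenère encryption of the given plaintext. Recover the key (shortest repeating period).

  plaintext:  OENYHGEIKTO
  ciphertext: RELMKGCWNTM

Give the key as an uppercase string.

  i= 0: R-O =  3 → D
  i= 1: E-E =  0 → A
  i= 2: L-N = 24 → Y
  i= 3: M-Y = 14 → O
  i= 4: K-H =  3 → D
  i= 5: G-G =  0 → A
  i= 6: C-E = 24 → Y
  i= 7: W-I = 14 → O
  i= 8: N-K =  3 → D
  i= 9: T-T =  0 → A
  i=10: M-O = 24 → Y
  shifts repeat with period 4: DAYO

DAYO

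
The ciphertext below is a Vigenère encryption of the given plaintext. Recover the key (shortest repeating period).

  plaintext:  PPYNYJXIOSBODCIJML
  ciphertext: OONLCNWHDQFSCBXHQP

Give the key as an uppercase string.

ZZPYEE

  i= 0: O-P = 25 → Z
  i= 1: O-P = 25 → Z
  i= 2: N-Y = 15 → P
  i= 3: L-N = 24 → Y
  i= 4: C-Y =  4 → E
  i= 5: N-J =  4 → E
  i= 6: W-X = 25 → Z
  i= 7: H-I = 25 → Z
  i= 8: D-O = 15 → P
  i= 9: Q-S = 24 → Y
  i=10: F-B =  4 → E
  i=11: S-O =  4 → E
  i=12: C-D = 25 → Z
  i=13: B-C = 25 → Z
  i=14: X-I = 15 → P
  i=15: H-J = 24 → Y
  i=16: Q-M =  4 → E
  i=17: P-L =  4 → E
  shifts repeat with period 6: ZZPYEE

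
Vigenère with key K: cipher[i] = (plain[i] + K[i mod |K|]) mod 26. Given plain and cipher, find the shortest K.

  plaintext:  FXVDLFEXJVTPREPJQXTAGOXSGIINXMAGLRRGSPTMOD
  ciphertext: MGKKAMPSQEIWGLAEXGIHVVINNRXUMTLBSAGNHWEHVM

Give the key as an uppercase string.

  i= 0: M-F =  7 → H
  i= 1: G-X =  9 → J
  i= 2: K-V = 15 → P
  i= 3: K-D =  7 → H
  i= 4: A-L = 15 → P
  i= 5: M-F =  7 → H
  i= 6: P-E = 11 → L
  i= 7: S-X = 21 → V
  i= 8: Q-J =  7 → H
  i= 9: E-V =  9 → J
  i=10: I-T = 15 → P
  i=11: W-P =  7 → H
  i=12: G-R = 15 → P
  i=13: L-E =  7 → H
  i=14: A-P = 11 → L
  i=15: E-J = 21 → V
  i=16: X-Q =  7 → H
  i=17: G-X =  9 → J
  i=18: I-T = 15 → P
  i=19: H-A =  7 → H
  i=20: V-G = 15 → P
  i=21: V-O =  7 → H
  i=22: I-X = 11 → L
  i=23: N-S = 21 → V
  i=24: N-G =  7 → H
  i=25: R-I =  9 → J
  i=26: X-I = 15 → P
  i=27: U-N =  7 → H
  i=28: M-X = 15 → P
  i=29: T-M =  7 → H
  i=30: L-A = 11 → L
  i=31: B-G = 21 → V
  i=32: S-L =  7 → H
  i=33: A-R =  9 → J
  i=34: G-R = 15 → P
  i=35: N-G =  7 → H
  i=36: H-S = 15 → P
  i=37: W-P =  7 → H
  i=38: E-T = 11 → L
  i=39: H-M = 21 → V
  i=40: V-O =  7 → H
  i=41: M-D =  9 → J
  shifts repeat with period 8: HJPHPHLV

HJPHPHLV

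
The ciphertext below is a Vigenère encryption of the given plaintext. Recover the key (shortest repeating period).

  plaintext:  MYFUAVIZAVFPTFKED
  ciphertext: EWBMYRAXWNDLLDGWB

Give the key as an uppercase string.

SYW

  i= 0: E-M = 18 → S
  i= 1: W-Y = 24 → Y
  i= 2: B-F = 22 → W
  i= 3: M-U = 18 → S
  i= 4: Y-A = 24 → Y
  i= 5: R-V = 22 → W
  i= 6: A-I = 18 → S
  i= 7: X-Z = 24 → Y
  i= 8: W-A = 22 → W
  i= 9: N-V = 18 → S
  i=10: D-F = 24 → Y
  i=11: L-P = 22 → W
  i=12: L-T = 18 → S
  i=13: D-F = 24 → Y
  i=14: G-K = 22 → W
  i=15: W-E = 18 → S
  i=16: B-D = 24 → Y
  shifts repeat with period 3: SYW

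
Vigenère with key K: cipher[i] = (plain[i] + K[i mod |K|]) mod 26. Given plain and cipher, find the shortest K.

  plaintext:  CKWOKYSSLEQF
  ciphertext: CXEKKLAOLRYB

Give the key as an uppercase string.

  i= 0: C-C =  0 → A
  i= 1: X-K = 13 → N
  i= 2: E-W =  8 → I
  i= 3: K-O = 22 → W
  i= 4: K-K =  0 → A
  i= 5: L-Y = 13 → N
  i= 6: A-S =  8 → I
  i= 7: O-S = 22 → W
  i= 8: L-L =  0 → A
  i= 9: R-E = 13 → N
  i=10: Y-Q =  8 → I
  i=11: B-F = 22 → W
  shifts repeat with period 4: ANIW

ANIW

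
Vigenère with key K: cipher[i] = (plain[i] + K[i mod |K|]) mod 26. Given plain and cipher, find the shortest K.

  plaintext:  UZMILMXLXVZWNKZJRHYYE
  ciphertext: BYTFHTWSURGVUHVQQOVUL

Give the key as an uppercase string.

  i= 0: B-U =  7 → H
  i= 1: Y-Z = 25 → Z
  i= 2: T-M =  7 → H
  i= 3: F-I = 23 → X
  i= 4: H-L = 22 → W
  i= 5: T-M =  7 → H
  i= 6: W-X = 25 → Z
  i= 7: S-L =  7 → H
  i= 8: U-X = 23 → X
  i= 9: R-V = 22 → W
  i=10: G-Z =  7 → H
  i=11: V-W = 25 → Z
  i=12: U-N =  7 → H
  i=13: H-K = 23 → X
  i=14: V-Z = 22 → W
  i=15: Q-J =  7 → H
  i=16: Q-R = 25 → Z
  i=17: O-H =  7 → H
  i=18: V-Y = 23 → X
  i=19: U-Y = 22 → W
  i=20: L-E =  7 → H
  shifts repeat with period 5: HZHXW

HZHXW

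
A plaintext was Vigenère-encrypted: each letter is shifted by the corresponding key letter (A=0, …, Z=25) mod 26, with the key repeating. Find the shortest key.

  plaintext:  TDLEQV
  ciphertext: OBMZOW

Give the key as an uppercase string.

VYB

  i= 0: O-T = 21 → V
  i= 1: B-D = 24 → Y
  i= 2: M-L =  1 → B
  i= 3: Z-E = 21 → V
  i= 4: O-Q = 24 → Y
  i= 5: W-V =  1 → B
  shifts repeat with period 3: VYB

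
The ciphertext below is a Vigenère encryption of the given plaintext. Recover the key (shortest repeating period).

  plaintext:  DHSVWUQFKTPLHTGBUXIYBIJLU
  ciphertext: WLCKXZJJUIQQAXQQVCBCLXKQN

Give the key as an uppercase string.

  i= 0: W-D = 19 → T
  i= 1: L-H =  4 → E
  i= 2: C-S = 10 → K
  i= 3: K-V = 15 → P
  i= 4: X-W =  1 → B
  i= 5: Z-U =  5 → F
  i= 6: J-Q = 19 → T
  i= 7: J-F =  4 → E
  i= 8: U-K = 10 → K
  i= 9: I-T = 15 → P
  i=10: Q-P =  1 → B
  i=11: Q-L =  5 → F
  i=12: A-H = 19 → T
  i=13: X-T =  4 → E
  i=14: Q-G = 10 → K
  i=15: Q-B = 15 → P
  i=16: V-U =  1 → B
  i=17: C-X =  5 → F
  i=18: B-I = 19 → T
  i=19: C-Y =  4 → E
  i=20: L-B = 10 → K
  i=21: X-I = 15 → P
  i=22: K-J =  1 → B
  i=23: Q-L =  5 → F
  i=24: N-U = 19 → T
  shifts repeat with period 6: TEKPBF

TEKPBF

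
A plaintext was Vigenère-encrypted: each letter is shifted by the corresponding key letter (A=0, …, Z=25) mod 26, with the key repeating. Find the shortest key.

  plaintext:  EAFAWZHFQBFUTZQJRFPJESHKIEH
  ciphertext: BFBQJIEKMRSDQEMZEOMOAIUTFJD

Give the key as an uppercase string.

  i= 0: B-E = 23 → X
  i= 1: F-A =  5 → F
  i= 2: B-F = 22 → W
  i= 3: Q-A = 16 → Q
  i= 4: J-W = 13 → N
  i= 5: I-Z =  9 → J
  i= 6: E-H = 23 → X
  i= 7: K-F =  5 → F
  i= 8: M-Q = 22 → W
  i= 9: R-B = 16 → Q
  i=10: S-F = 13 → N
  i=11: D-U =  9 → J
  i=12: Q-T = 23 → X
  i=13: E-Z =  5 → F
  i=14: M-Q = 22 → W
  i=15: Z-J = 16 → Q
  i=16: E-R = 13 → N
  i=17: O-F =  9 → J
  i=18: M-P = 23 → X
  i=19: O-J =  5 → F
  i=20: A-E = 22 → W
  i=21: I-S = 16 → Q
  i=22: U-H = 13 → N
  i=23: T-K =  9 → J
  i=24: F-I = 23 → X
  i=25: J-E =  5 → F
  i=26: D-H = 22 → W
  shifts repeat with period 6: XFWQNJ

XFWQNJ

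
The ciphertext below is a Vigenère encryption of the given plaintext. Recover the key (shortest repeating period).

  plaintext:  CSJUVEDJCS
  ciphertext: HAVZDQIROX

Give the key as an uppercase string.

FIM

  i= 0: H-C =  5 → F
  i= 1: A-S =  8 → I
  i= 2: V-J = 12 → M
  i= 3: Z-U =  5 → F
  i= 4: D-V =  8 → I
  i= 5: Q-E = 12 → M
  i= 6: I-D =  5 → F
  i= 7: R-J =  8 → I
  i= 8: O-C = 12 → M
  i= 9: X-S =  5 → F
  shifts repeat with period 3: FIM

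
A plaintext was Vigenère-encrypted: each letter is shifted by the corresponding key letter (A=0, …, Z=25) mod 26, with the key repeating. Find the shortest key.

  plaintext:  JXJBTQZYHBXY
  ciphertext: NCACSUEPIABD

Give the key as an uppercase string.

  i= 0: N-J =  4 → E
  i= 1: C-X =  5 → F
  i= 2: A-J = 17 → R
  i= 3: C-B =  1 → B
  i= 4: S-T = 25 → Z
  i= 5: U-Q =  4 → E
  i= 6: E-Z =  5 → F
  i= 7: P-Y = 17 → R
  i= 8: I-H =  1 → B
  i= 9: A-B = 25 → Z
  i=10: B-X =  4 → E
  i=11: D-Y =  5 → F
  shifts repeat with period 5: EFRBZ

EFRBZ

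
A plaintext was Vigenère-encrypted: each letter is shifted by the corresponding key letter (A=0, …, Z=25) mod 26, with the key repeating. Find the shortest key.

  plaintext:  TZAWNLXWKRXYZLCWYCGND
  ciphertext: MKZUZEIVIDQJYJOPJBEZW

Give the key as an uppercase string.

  i= 0: M-T = 19 → T
  i= 1: K-Z = 11 → L
  i= 2: Z-A = 25 → Z
  i= 3: U-W = 24 → Y
  i= 4: Z-N = 12 → M
  i= 5: E-L = 19 → T
  i= 6: I-X = 11 → L
  i= 7: V-W = 25 → Z
  i= 8: I-K = 24 → Y
  i= 9: D-R = 12 → M
  i=10: Q-X = 19 → T
  i=11: J-Y = 11 → L
  i=12: Y-Z = 25 → Z
  i=13: J-L = 24 → Y
  i=14: O-C = 12 → M
  i=15: P-W = 19 → T
  i=16: J-Y = 11 → L
  i=17: B-C = 25 → Z
  i=18: E-G = 24 → Y
  i=19: Z-N = 12 → M
  i=20: W-D = 19 → T
  shifts repeat with period 5: TLZYM

TLZYM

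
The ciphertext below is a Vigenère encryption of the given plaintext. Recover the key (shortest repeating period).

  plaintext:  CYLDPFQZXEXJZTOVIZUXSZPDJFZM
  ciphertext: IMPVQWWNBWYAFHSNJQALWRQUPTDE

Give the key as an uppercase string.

  i= 0: I-C =  6 → G
  i= 1: M-Y = 14 → O
  i= 2: P-L =  4 → E
  i= 3: V-D = 18 → S
  i= 4: Q-P =  1 → B
  i= 5: W-F = 17 → R
  i= 6: W-Q =  6 → G
  i= 7: N-Z = 14 → O
  i= 8: B-X =  4 → E
  i= 9: W-E = 18 → S
  i=10: Y-X =  1 → B
  i=11: A-J = 17 → R
  i=12: F-Z =  6 → G
  i=13: H-T = 14 → O
  i=14: S-O =  4 → E
  i=15: N-V = 18 → S
  i=16: J-I =  1 → B
  i=17: Q-Z = 17 → R
  i=18: A-U =  6 → G
  i=19: L-X = 14 → O
  i=20: W-S =  4 → E
  i=21: R-Z = 18 → S
  i=22: Q-P =  1 → B
  i=23: U-D = 17 → R
  i=24: P-J =  6 → G
  i=25: T-F = 14 → O
  i=26: D-Z =  4 → E
  i=27: E-M = 18 → S
  shifts repeat with period 6: GOESBR

GOESBR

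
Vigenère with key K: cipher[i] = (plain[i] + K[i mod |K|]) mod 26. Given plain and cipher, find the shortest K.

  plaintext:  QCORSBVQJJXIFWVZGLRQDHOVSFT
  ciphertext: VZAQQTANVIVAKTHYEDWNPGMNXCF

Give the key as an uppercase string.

  i= 0: V-Q =  5 → F
  i= 1: Z-C = 23 → X
  i= 2: A-O = 12 → M
  i= 3: Q-R = 25 → Z
  i= 4: Q-S = 24 → Y
  i= 5: T-B = 18 → S
  i= 6: A-V =  5 → F
  i= 7: N-Q = 23 → X
  i= 8: V-J = 12 → M
  i= 9: I-J = 25 → Z
  i=10: V-X = 24 → Y
  i=11: A-I = 18 → S
  i=12: K-F =  5 → F
  i=13: T-W = 23 → X
  i=14: H-V = 12 → M
  i=15: Y-Z = 25 → Z
  i=16: E-G = 24 → Y
  i=17: D-L = 18 → S
  i=18: W-R =  5 → F
  i=19: N-Q = 23 → X
  i=20: P-D = 12 → M
  i=21: G-H = 25 → Z
  i=22: M-O = 24 → Y
  i=23: N-V = 18 → S
  i=24: X-S =  5 → F
  i=25: C-F = 23 → X
  i=26: F-T = 12 → M
  shifts repeat with period 6: FXMZYS

FXMZYS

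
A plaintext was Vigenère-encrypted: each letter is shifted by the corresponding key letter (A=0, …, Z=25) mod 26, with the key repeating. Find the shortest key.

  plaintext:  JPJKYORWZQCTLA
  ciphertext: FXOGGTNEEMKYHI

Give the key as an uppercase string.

WIF

  i= 0: F-J = 22 → W
  i= 1: X-P =  8 → I
  i= 2: O-J =  5 → F
  i= 3: G-K = 22 → W
  i= 4: G-Y =  8 → I
  i= 5: T-O =  5 → F
  i= 6: N-R = 22 → W
  i= 7: E-W =  8 → I
  i= 8: E-Z =  5 → F
  i= 9: M-Q = 22 → W
  i=10: K-C =  8 → I
  i=11: Y-T =  5 → F
  i=12: H-L = 22 → W
  i=13: I-A =  8 → I
  shifts repeat with period 3: WIF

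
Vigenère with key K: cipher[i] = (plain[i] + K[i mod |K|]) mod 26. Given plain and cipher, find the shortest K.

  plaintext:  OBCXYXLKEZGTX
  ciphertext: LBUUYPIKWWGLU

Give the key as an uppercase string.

  i= 0: L-O = 23 → X
  i= 1: B-B =  0 → A
  i= 2: U-C = 18 → S
  i= 3: U-X = 23 → X
  i= 4: Y-Y =  0 → A
  i= 5: P-X = 18 → S
  i= 6: I-L = 23 → X
  i= 7: K-K =  0 → A
  i= 8: W-E = 18 → S
  i= 9: W-Z = 23 → X
  i=10: G-G =  0 → A
  i=11: L-T = 18 → S
  i=12: U-X = 23 → X
  shifts repeat with period 3: XAS

XAS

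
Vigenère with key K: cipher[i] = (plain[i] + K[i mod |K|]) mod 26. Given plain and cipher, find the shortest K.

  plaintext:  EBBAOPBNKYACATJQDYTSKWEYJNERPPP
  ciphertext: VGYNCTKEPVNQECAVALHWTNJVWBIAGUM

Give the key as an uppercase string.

  i= 0: V-E = 17 → R
  i= 1: G-B =  5 → F
  i= 2: Y-B = 23 → X
  i= 3: N-A = 13 → N
  i= 4: C-O = 14 → O
  i= 5: T-P =  4 → E
  i= 6: K-B =  9 → J
  i= 7: E-N = 17 → R
  i= 8: P-K =  5 → F
  i= 9: V-Y = 23 → X
  i=10: N-A = 13 → N
  i=11: Q-C = 14 → O
  i=12: E-A =  4 → E
  i=13: C-T =  9 → J
  i=14: A-J = 17 → R
  i=15: V-Q =  5 → F
  i=16: A-D = 23 → X
  i=17: L-Y = 13 → N
  i=18: H-T = 14 → O
  i=19: W-S =  4 → E
  i=20: T-K =  9 → J
  i=21: N-W = 17 → R
  i=22: J-E =  5 → F
  i=23: V-Y = 23 → X
  i=24: W-J = 13 → N
  i=25: B-N = 14 → O
  i=26: I-E =  4 → E
  i=27: A-R =  9 → J
  i=28: G-P = 17 → R
  i=29: U-P =  5 → F
  i=30: M-P = 23 → X
  shifts repeat with period 7: RFXNOEJ

RFXNOEJ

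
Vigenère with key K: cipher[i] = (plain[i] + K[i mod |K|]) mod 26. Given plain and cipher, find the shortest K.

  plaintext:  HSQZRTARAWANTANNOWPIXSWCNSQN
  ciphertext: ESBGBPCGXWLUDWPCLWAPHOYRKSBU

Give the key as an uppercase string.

XALHKWCP

  i= 0: E-H = 23 → X
  i= 1: S-S =  0 → A
  i= 2: B-Q = 11 → L
  i= 3: G-Z =  7 → H
  i= 4: B-R = 10 → K
  i= 5: P-T = 22 → W
  i= 6: C-A =  2 → C
  i= 7: G-R = 15 → P
  i= 8: X-A = 23 → X
  i= 9: W-W =  0 → A
  i=10: L-A = 11 → L
  i=11: U-N =  7 → H
  i=12: D-T = 10 → K
  i=13: W-A = 22 → W
  i=14: P-N =  2 → C
  i=15: C-N = 15 → P
  i=16: L-O = 23 → X
  i=17: W-W =  0 → A
  i=18: A-P = 11 → L
  i=19: P-I =  7 → H
  i=20: H-X = 10 → K
  i=21: O-S = 22 → W
  i=22: Y-W =  2 → C
  i=23: R-C = 15 → P
  i=24: K-N = 23 → X
  i=25: S-S =  0 → A
  i=26: B-Q = 11 → L
  i=27: U-N =  7 → H
  shifts repeat with period 8: XALHKWCP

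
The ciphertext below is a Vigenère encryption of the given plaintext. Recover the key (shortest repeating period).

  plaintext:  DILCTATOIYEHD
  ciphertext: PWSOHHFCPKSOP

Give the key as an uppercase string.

  i= 0: P-D = 12 → M
  i= 1: W-I = 14 → O
  i= 2: S-L =  7 → H
  i= 3: O-C = 12 → M
  i= 4: H-T = 14 → O
  i= 5: H-A =  7 → H
  i= 6: F-T = 12 → M
  i= 7: C-O = 14 → O
  i= 8: P-I =  7 → H
  i= 9: K-Y = 12 → M
  i=10: S-E = 14 → O
  i=11: O-H =  7 → H
  i=12: P-D = 12 → M
  shifts repeat with period 3: MOH

MOH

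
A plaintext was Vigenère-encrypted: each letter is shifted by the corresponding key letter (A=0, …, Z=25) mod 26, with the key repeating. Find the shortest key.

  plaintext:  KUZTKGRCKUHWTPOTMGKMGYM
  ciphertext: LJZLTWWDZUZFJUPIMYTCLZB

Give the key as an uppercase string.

BPASJQF

  i= 0: L-K =  1 → B
  i= 1: J-U = 15 → P
  i= 2: Z-Z =  0 → A
  i= 3: L-T = 18 → S
  i= 4: T-K =  9 → J
  i= 5: W-G = 16 → Q
  i= 6: W-R =  5 → F
  i= 7: D-C =  1 → B
  i= 8: Z-K = 15 → P
  i= 9: U-U =  0 → A
  i=10: Z-H = 18 → S
  i=11: F-W =  9 → J
  i=12: J-T = 16 → Q
  i=13: U-P =  5 → F
  i=14: P-O =  1 → B
  i=15: I-T = 15 → P
  i=16: M-M =  0 → A
  i=17: Y-G = 18 → S
  i=18: T-K =  9 → J
  i=19: C-M = 16 → Q
  i=20: L-G =  5 → F
  i=21: Z-Y =  1 → B
  i=22: B-M = 15 → P
  shifts repeat with period 7: BPASJQF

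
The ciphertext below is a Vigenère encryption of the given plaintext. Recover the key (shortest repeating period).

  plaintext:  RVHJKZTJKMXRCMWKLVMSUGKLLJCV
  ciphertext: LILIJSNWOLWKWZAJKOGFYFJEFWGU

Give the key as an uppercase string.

UNEZZT

  i= 0: L-R = 20 → U
  i= 1: I-V = 13 → N
  i= 2: L-H =  4 → E
  i= 3: I-J = 25 → Z
  i= 4: J-K = 25 → Z
  i= 5: S-Z = 19 → T
  i= 6: N-T = 20 → U
  i= 7: W-J = 13 → N
  i= 8: O-K =  4 → E
  i= 9: L-M = 25 → Z
  i=10: W-X = 25 → Z
  i=11: K-R = 19 → T
  i=12: W-C = 20 → U
  i=13: Z-M = 13 → N
  i=14: A-W =  4 → E
  i=15: J-K = 25 → Z
  i=16: K-L = 25 → Z
  i=17: O-V = 19 → T
  i=18: G-M = 20 → U
  i=19: F-S = 13 → N
  i=20: Y-U =  4 → E
  i=21: F-G = 25 → Z
  i=22: J-K = 25 → Z
  i=23: E-L = 19 → T
  i=24: F-L = 20 → U
  i=25: W-J = 13 → N
  i=26: G-C =  4 → E
  i=27: U-V = 25 → Z
  shifts repeat with period 6: UNEZZT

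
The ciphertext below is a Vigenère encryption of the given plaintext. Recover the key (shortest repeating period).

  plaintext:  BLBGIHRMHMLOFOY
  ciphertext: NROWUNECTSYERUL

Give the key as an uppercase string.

  i= 0: N-B = 12 → M
  i= 1: R-L =  6 → G
  i= 2: O-B = 13 → N
  i= 3: W-G = 16 → Q
  i= 4: U-I = 12 → M
  i= 5: N-H =  6 → G
  i= 6: E-R = 13 → N
  i= 7: C-M = 16 → Q
  i= 8: T-H = 12 → M
  i= 9: S-M =  6 → G
  i=10: Y-L = 13 → N
  i=11: E-O = 16 → Q
  i=12: R-F = 12 → M
  i=13: U-O =  6 → G
  i=14: L-Y = 13 → N
  shifts repeat with period 4: MGNQ

MGNQ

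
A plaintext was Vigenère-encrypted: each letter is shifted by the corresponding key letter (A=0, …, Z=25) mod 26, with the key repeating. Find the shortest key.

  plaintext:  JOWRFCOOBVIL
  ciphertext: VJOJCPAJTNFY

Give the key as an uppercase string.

  i= 0: V-J = 12 → M
  i= 1: J-O = 21 → V
  i= 2: O-W = 18 → S
  i= 3: J-R = 18 → S
  i= 4: C-F = 23 → X
  i= 5: P-C = 13 → N
  i= 6: A-O = 12 → M
  i= 7: J-O = 21 → V
  i= 8: T-B = 18 → S
  i= 9: N-V = 18 → S
  i=10: F-I = 23 → X
  i=11: Y-L = 13 → N
  shifts repeat with period 6: MVSSXN

MVSSXN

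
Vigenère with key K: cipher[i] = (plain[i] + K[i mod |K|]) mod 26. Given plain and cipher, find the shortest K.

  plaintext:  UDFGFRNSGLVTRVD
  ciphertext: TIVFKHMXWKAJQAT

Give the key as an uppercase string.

  i= 0: T-U = 25 → Z
  i= 1: I-D =  5 → F
  i= 2: V-F = 16 → Q
  i= 3: F-G = 25 → Z
  i= 4: K-F =  5 → F
  i= 5: H-R = 16 → Q
  i= 6: M-N = 25 → Z
  i= 7: X-S =  5 → F
  i= 8: W-G = 16 → Q
  i= 9: K-L = 25 → Z
  i=10: A-V =  5 → F
  i=11: J-T = 16 → Q
  i=12: Q-R = 25 → Z
  i=13: A-V =  5 → F
  i=14: T-D = 16 → Q
  shifts repeat with period 3: ZFQ

ZFQ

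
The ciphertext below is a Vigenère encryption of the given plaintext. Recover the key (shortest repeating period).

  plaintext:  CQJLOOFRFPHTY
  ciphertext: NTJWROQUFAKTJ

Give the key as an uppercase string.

  i= 0: N-C = 11 → L
  i= 1: T-Q =  3 → D
  i= 2: J-J =  0 → A
  i= 3: W-L = 11 → L
  i= 4: R-O =  3 → D
  i= 5: O-O =  0 → A
  i= 6: Q-F = 11 → L
  i= 7: U-R =  3 → D
  i= 8: F-F =  0 → A
  i= 9: A-P = 11 → L
  i=10: K-H =  3 → D
  i=11: T-T =  0 → A
  i=12: J-Y = 11 → L
  shifts repeat with period 3: LDA

LDA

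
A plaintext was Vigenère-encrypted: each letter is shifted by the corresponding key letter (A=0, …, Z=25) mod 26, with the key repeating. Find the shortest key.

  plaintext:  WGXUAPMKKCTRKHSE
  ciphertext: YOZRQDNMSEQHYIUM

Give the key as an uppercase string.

CICXQOB

  i= 0: Y-W =  2 → C
  i= 1: O-G =  8 → I
  i= 2: Z-X =  2 → C
  i= 3: R-U = 23 → X
  i= 4: Q-A = 16 → Q
  i= 5: D-P = 14 → O
  i= 6: N-M =  1 → B
  i= 7: M-K =  2 → C
  i= 8: S-K =  8 → I
  i= 9: E-C =  2 → C
  i=10: Q-T = 23 → X
  i=11: H-R = 16 → Q
  i=12: Y-K = 14 → O
  i=13: I-H =  1 → B
  i=14: U-S =  2 → C
  i=15: M-E =  8 → I
  shifts repeat with period 7: CICXQOB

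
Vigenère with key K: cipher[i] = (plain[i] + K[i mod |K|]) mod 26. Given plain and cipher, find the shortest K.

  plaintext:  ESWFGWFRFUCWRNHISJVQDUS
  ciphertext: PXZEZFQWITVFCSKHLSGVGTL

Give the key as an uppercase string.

LFDZTJ

  i= 0: P-E = 11 → L
  i= 1: X-S =  5 → F
  i= 2: Z-W =  3 → D
  i= 3: E-F = 25 → Z
  i= 4: Z-G = 19 → T
  i= 5: F-W =  9 → J
  i= 6: Q-F = 11 → L
  i= 7: W-R =  5 → F
  i= 8: I-F =  3 → D
  i= 9: T-U = 25 → Z
  i=10: V-C = 19 → T
  i=11: F-W =  9 → J
  i=12: C-R = 11 → L
  i=13: S-N =  5 → F
  i=14: K-H =  3 → D
  i=15: H-I = 25 → Z
  i=16: L-S = 19 → T
  i=17: S-J =  9 → J
  i=18: G-V = 11 → L
  i=19: V-Q =  5 → F
  i=20: G-D =  3 → D
  i=21: T-U = 25 → Z
  i=22: L-S = 19 → T
  shifts repeat with period 6: LFDZTJ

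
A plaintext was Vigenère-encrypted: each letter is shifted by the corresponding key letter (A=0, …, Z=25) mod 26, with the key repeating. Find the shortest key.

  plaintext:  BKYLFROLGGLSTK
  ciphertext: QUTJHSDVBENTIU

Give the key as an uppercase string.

  i= 0: Q-B = 15 → P
  i= 1: U-K = 10 → K
  i= 2: T-Y = 21 → V
  i= 3: J-L = 24 → Y
  i= 4: H-F =  2 → C
  i= 5: S-R =  1 → B
  i= 6: D-O = 15 → P
  i= 7: V-L = 10 → K
  i= 8: B-G = 21 → V
  i= 9: E-G = 24 → Y
  i=10: N-L =  2 → C
  i=11: T-S =  1 → B
  i=12: I-T = 15 → P
  i=13: U-K = 10 → K
  shifts repeat with period 6: PKVYCB

PKVYCB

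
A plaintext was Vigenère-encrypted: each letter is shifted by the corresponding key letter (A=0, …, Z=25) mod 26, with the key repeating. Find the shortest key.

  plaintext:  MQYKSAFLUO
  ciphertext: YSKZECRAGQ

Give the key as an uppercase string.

MCMP

  i= 0: Y-M = 12 → M
  i= 1: S-Q =  2 → C
  i= 2: K-Y = 12 → M
  i= 3: Z-K = 15 → P
  i= 4: E-S = 12 → M
  i= 5: C-A =  2 → C
  i= 6: R-F = 12 → M
  i= 7: A-L = 15 → P
  i= 8: G-U = 12 → M
  i= 9: Q-O =  2 → C
  shifts repeat with period 4: MCMP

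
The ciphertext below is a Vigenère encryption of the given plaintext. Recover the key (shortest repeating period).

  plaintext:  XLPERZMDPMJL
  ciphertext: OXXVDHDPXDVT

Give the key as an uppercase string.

  i= 0: O-X = 17 → R
  i= 1: X-L = 12 → M
  i= 2: X-P =  8 → I
  i= 3: V-E = 17 → R
  i= 4: D-R = 12 → M
  i= 5: H-Z =  8 → I
  i= 6: D-M = 17 → R
  i= 7: P-D = 12 → M
  i= 8: X-P =  8 → I
  i= 9: D-M = 17 → R
  i=10: V-J = 12 → M
  i=11: T-L =  8 → I
  shifts repeat with period 3: RMI

RMI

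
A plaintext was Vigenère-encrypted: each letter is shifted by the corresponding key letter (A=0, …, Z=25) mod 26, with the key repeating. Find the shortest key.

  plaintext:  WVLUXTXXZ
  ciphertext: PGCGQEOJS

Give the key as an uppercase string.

TLRM

  i= 0: P-W = 19 → T
  i= 1: G-V = 11 → L
  i= 2: C-L = 17 → R
  i= 3: G-U = 12 → M
  i= 4: Q-X = 19 → T
  i= 5: E-T = 11 → L
  i= 6: O-X = 17 → R
  i= 7: J-X = 12 → M
  i= 8: S-Z = 19 → T
  shifts repeat with period 4: TLRM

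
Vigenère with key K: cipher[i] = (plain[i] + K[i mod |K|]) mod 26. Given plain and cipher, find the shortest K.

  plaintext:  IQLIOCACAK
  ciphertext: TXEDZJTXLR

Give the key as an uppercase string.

LHTV

  i= 0: T-I = 11 → L
  i= 1: X-Q =  7 → H
  i= 2: E-L = 19 → T
  i= 3: D-I = 21 → V
  i= 4: Z-O = 11 → L
  i= 5: J-C =  7 → H
  i= 6: T-A = 19 → T
  i= 7: X-C = 21 → V
  i= 8: L-A = 11 → L
  i= 9: R-K =  7 → H
  shifts repeat with period 4: LHTV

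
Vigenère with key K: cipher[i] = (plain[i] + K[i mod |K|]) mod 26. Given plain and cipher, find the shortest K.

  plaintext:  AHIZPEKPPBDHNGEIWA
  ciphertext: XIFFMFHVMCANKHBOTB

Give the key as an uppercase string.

XBXG

  i= 0: X-A = 23 → X
  i= 1: I-H =  1 → B
  i= 2: F-I = 23 → X
  i= 3: F-Z =  6 → G
  i= 4: M-P = 23 → X
  i= 5: F-E =  1 → B
  i= 6: H-K = 23 → X
  i= 7: V-P =  6 → G
  i= 8: M-P = 23 → X
  i= 9: C-B =  1 → B
  i=10: A-D = 23 → X
  i=11: N-H =  6 → G
  i=12: K-N = 23 → X
  i=13: H-G =  1 → B
  i=14: B-E = 23 → X
  i=15: O-I =  6 → G
  i=16: T-W = 23 → X
  i=17: B-A =  1 → B
  shifts repeat with period 4: XBXG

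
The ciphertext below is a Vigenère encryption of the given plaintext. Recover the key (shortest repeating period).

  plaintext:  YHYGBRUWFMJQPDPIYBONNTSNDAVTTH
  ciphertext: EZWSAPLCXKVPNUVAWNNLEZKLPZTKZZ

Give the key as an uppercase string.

GSYMZYR

  i= 0: E-Y =  6 → G
  i= 1: Z-H = 18 → S
  i= 2: W-Y = 24 → Y
  i= 3: S-G = 12 → M
  i= 4: A-B = 25 → Z
  i= 5: P-R = 24 → Y
  i= 6: L-U = 17 → R
  i= 7: C-W =  6 → G
  i= 8: X-F = 18 → S
  i= 9: K-M = 24 → Y
  i=10: V-J = 12 → M
  i=11: P-Q = 25 → Z
  i=12: N-P = 24 → Y
  i=13: U-D = 17 → R
  i=14: V-P =  6 → G
  i=15: A-I = 18 → S
  i=16: W-Y = 24 → Y
  i=17: N-B = 12 → M
  i=18: N-O = 25 → Z
  i=19: L-N = 24 → Y
  i=20: E-N = 17 → R
  i=21: Z-T =  6 → G
  i=22: K-S = 18 → S
  i=23: L-N = 24 → Y
  i=24: P-D = 12 → M
  i=25: Z-A = 25 → Z
  i=26: T-V = 24 → Y
  i=27: K-T = 17 → R
  i=28: Z-T =  6 → G
  i=29: Z-H = 18 → S
  shifts repeat with period 7: GSYMZYR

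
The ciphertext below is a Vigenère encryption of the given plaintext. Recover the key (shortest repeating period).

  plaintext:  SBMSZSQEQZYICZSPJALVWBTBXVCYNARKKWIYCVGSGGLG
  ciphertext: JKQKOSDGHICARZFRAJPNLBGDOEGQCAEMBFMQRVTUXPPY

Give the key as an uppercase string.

  i= 0: J-S = 17 → R
  i= 1: K-B =  9 → J
  i= 2: Q-M =  4 → E
  i= 3: K-S = 18 → S
  i= 4: O-Z = 15 → P
  i= 5: S-S =  0 → A
  i= 6: D-Q = 13 → N
  i= 7: G-E =  2 → C
  i= 8: H-Q = 17 → R
  i= 9: I-Z =  9 → J
  i=10: C-Y =  4 → E
  i=11: A-I = 18 → S
  i=12: R-C = 15 → P
  i=13: Z-Z =  0 → A
  i=14: F-S = 13 → N
  i=15: R-P =  2 → C
  i=16: A-J = 17 → R
  i=17: J-A =  9 → J
  i=18: P-L =  4 → E
  i=19: N-V = 18 → S
  i=20: L-W = 15 → P
  i=21: B-B =  0 → A
  i=22: G-T = 13 → N
  i=23: D-B =  2 → C
  i=24: O-X = 17 → R
  i=25: E-V =  9 → J
  i=26: G-C =  4 → E
  i=27: Q-Y = 18 → S
  i=28: C-N = 15 → P
  i=29: A-A =  0 → A
  i=30: E-R = 13 → N
  i=31: M-K =  2 → C
  i=32: B-K = 17 → R
  i=33: F-W =  9 → J
  i=34: M-I =  4 → E
  i=35: Q-Y = 18 → S
  i=36: R-C = 15 → P
  i=37: V-V =  0 → A
  i=38: T-G = 13 → N
  i=39: U-S =  2 → C
  i=40: X-G = 17 → R
  i=41: P-G =  9 → J
  i=42: P-L =  4 → E
  i=43: Y-G = 18 → S
  shifts repeat with period 8: RJESPANC

RJESPANC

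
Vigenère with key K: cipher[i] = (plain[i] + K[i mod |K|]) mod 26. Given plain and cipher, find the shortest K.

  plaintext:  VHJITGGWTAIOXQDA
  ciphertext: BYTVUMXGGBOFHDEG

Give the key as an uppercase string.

GRKNB

  i= 0: B-V =  6 → G
  i= 1: Y-H = 17 → R
  i= 2: T-J = 10 → K
  i= 3: V-I = 13 → N
  i= 4: U-T =  1 → B
  i= 5: M-G =  6 → G
  i= 6: X-G = 17 → R
  i= 7: G-W = 10 → K
  i= 8: G-T = 13 → N
  i= 9: B-A =  1 → B
  i=10: O-I =  6 → G
  i=11: F-O = 17 → R
  i=12: H-X = 10 → K
  i=13: D-Q = 13 → N
  i=14: E-D =  1 → B
  i=15: G-A =  6 → G
  shifts repeat with period 5: GRKNB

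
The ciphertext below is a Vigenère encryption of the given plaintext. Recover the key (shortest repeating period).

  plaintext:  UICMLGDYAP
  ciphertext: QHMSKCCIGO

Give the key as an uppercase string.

WZKGZ

  i= 0: Q-U = 22 → W
  i= 1: H-I = 25 → Z
  i= 2: M-C = 10 → K
  i= 3: S-M =  6 → G
  i= 4: K-L = 25 → Z
  i= 5: C-G = 22 → W
  i= 6: C-D = 25 → Z
  i= 7: I-Y = 10 → K
  i= 8: G-A =  6 → G
  i= 9: O-P = 25 → Z
  shifts repeat with period 5: WZKGZ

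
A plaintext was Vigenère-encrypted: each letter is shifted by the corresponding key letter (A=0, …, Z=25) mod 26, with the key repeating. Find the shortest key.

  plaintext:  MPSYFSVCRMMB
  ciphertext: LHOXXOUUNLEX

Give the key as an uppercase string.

ZSW

  i= 0: L-M = 25 → Z
  i= 1: H-P = 18 → S
  i= 2: O-S = 22 → W
  i= 3: X-Y = 25 → Z
  i= 4: X-F = 18 → S
  i= 5: O-S = 22 → W
  i= 6: U-V = 25 → Z
  i= 7: U-C = 18 → S
  i= 8: N-R = 22 → W
  i= 9: L-M = 25 → Z
  i=10: E-M = 18 → S
  i=11: X-B = 22 → W
  shifts repeat with period 3: ZSW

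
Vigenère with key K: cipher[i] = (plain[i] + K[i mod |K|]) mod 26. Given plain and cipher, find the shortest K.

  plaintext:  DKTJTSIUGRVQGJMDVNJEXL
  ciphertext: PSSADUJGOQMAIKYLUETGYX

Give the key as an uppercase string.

MIZRKCB

  i= 0: P-D = 12 → M
  i= 1: S-K =  8 → I
  i= 2: S-T = 25 → Z
  i= 3: A-J = 17 → R
  i= 4: D-T = 10 → K
  i= 5: U-S =  2 → C
  i= 6: J-I =  1 → B
  i= 7: G-U = 12 → M
  i= 8: O-G =  8 → I
  i= 9: Q-R = 25 → Z
  i=10: M-V = 17 → R
  i=11: A-Q = 10 → K
  i=12: I-G =  2 → C
  i=13: K-J =  1 → B
  i=14: Y-M = 12 → M
  i=15: L-D =  8 → I
  i=16: U-V = 25 → Z
  i=17: E-N = 17 → R
  i=18: T-J = 10 → K
  i=19: G-E =  2 → C
  i=20: Y-X =  1 → B
  i=21: X-L = 12 → M
  shifts repeat with period 7: MIZRKCB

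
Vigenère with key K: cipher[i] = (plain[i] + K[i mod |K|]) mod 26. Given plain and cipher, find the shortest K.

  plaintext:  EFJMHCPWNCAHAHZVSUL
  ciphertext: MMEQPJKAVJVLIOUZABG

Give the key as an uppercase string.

  i= 0: M-E =  8 → I
  i= 1: M-F =  7 → H
  i= 2: E-J = 21 → V
  i= 3: Q-M =  4 → E
  i= 4: P-H =  8 → I
  i= 5: J-C =  7 → H
  i= 6: K-P = 21 → V
  i= 7: A-W =  4 → E
  i= 8: V-N =  8 → I
  i= 9: J-C =  7 → H
  i=10: V-A = 21 → V
  i=11: L-H =  4 → E
  i=12: I-A =  8 → I
  i=13: O-H =  7 → H
  i=14: U-Z = 21 → V
  i=15: Z-V =  4 → E
  i=16: A-S =  8 → I
  i=17: B-U =  7 → H
  i=18: G-L = 21 → V
  shifts repeat with period 4: IHVE

IHVE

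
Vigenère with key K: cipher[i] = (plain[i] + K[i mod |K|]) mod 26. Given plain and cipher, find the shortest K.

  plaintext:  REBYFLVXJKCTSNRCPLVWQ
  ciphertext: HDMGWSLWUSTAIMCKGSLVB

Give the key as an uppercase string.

QZLIRH

  i= 0: H-R = 16 → Q
  i= 1: D-E = 25 → Z
  i= 2: M-B = 11 → L
  i= 3: G-Y =  8 → I
  i= 4: W-F = 17 → R
  i= 5: S-L =  7 → H
  i= 6: L-V = 16 → Q
  i= 7: W-X = 25 → Z
  i= 8: U-J = 11 → L
  i= 9: S-K =  8 → I
  i=10: T-C = 17 → R
  i=11: A-T =  7 → H
  i=12: I-S = 16 → Q
  i=13: M-N = 25 → Z
  i=14: C-R = 11 → L
  i=15: K-C =  8 → I
  i=16: G-P = 17 → R
  i=17: S-L =  7 → H
  i=18: L-V = 16 → Q
  i=19: V-W = 25 → Z
  i=20: B-Q = 11 → L
  shifts repeat with period 6: QZLIRH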